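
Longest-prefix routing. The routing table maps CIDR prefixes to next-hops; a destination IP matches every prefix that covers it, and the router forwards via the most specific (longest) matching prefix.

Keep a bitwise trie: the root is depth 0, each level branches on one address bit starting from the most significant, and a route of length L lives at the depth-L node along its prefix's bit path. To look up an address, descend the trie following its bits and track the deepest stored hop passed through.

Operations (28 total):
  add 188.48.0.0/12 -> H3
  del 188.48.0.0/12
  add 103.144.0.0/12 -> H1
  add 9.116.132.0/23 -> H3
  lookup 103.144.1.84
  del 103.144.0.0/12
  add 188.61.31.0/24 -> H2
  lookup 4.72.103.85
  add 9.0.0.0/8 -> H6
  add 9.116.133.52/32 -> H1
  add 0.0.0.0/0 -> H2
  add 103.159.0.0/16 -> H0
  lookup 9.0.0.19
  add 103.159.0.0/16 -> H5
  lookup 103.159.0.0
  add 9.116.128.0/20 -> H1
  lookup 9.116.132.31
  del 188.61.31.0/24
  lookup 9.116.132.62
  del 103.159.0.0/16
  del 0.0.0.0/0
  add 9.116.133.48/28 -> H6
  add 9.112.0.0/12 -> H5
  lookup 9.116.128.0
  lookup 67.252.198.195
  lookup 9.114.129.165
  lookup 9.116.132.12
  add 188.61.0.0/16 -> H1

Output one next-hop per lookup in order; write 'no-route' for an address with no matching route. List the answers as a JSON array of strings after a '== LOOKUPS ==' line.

Apply in order:
  add 188.48.0.0/12 -> H3 at depth 12
  - 188.48.0.0/12 clear@12
  add 103.144.0.0/12 -> H1 at depth 12
  add 9.116.132.0/23 -> H3 at depth 23
  Q 103.144.1.84: descend 011001111001 ; hops seen [H1] ; pick H1
  - 103.144.0.0/12 clear@12
  add 188.61.31.0/24 -> H2 at depth 24
  Q 4.72.103.85: descend 0000 ; hops seen [∅] ; pick no-route
  add 9.0.0.0/8 -> H6 at depth 8
  add 9.116.133.52/32 -> H1 at depth 32
  add 0.0.0.0/0 -> H2 at depth 0
  add 103.159.0.0/16 -> H0 at depth 16
  Q 9.0.0.19: descend 000010010 ; hops seen [H2,H6] ; pick H6
  add 103.159.0.0/16 -> H5 at depth 16
  Q 103.159.0.0: descend 0110011110011111 ; hops seen [H2,H5] ; pick H5
  add 9.116.128.0/20 -> H1 at depth 20
  Q 9.116.132.31: descend 00001001011101001000010 ; hops seen [H2,H6,H1,H3] ; pick H3
  - 188.61.31.0/24 clear@24
  Q 9.116.132.62: descend 00001001011101001000010 ; hops seen [H2,H6,H1,H3] ; pick H3
  - 103.159.0.0/16 clear@16
  - 0.0.0.0/0 clear@0
  add 9.116.133.48/28 -> H6 at depth 28
  add 9.112.0.0/12 -> H5 at depth 12
  Q 9.116.128.0: descend 000010010111010010000 ; hops seen [H6,H5,H1] ; pick H1
  Q 67.252.198.195: descend 01 ; hops seen [∅] ; pick no-route
  Q 9.114.129.165: descend 0000100101110 ; hops seen [H6,H5] ; pick H5
  Q 9.116.132.12: descend 00001001011101001000010 ; hops seen [H6,H5,H1,H3] ; pick H3
  add 188.61.0.0/16 -> H1 at depth 16

== LOOKUPS ==
["H1","no-route","H6","H5","H3","H3","H1","no-route","H5","H3"]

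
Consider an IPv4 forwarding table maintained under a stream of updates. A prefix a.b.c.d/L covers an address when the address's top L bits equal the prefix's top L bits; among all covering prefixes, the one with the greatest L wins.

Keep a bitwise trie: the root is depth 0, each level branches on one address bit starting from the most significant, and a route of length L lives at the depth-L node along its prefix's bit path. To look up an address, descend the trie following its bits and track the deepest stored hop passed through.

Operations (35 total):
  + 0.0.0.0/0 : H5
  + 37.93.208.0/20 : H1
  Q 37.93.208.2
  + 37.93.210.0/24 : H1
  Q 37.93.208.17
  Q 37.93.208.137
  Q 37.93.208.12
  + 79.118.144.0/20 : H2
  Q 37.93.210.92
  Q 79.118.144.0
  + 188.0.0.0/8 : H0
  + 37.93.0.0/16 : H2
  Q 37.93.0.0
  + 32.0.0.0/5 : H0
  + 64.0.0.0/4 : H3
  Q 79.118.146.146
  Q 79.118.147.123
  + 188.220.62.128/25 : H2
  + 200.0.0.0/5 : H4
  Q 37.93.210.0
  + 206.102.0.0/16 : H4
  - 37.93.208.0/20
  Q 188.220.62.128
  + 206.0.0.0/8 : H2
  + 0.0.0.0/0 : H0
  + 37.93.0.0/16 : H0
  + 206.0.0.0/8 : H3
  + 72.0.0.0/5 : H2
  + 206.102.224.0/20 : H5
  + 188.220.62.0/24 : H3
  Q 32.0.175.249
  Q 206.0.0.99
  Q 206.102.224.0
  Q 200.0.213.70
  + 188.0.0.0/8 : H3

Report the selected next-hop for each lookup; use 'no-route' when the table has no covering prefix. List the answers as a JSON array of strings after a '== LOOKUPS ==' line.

Apply in order:
  + 0.0.0.0/0 (H5) depth=0
  + 37.93.208.0/20 (H1) depth=20
  ? 37.93.208.2  path d0:H5→d1:-→d2:-→d3:-→d4:-→d5:-→d6:-→d7:-→d8:-→d9:-→d10:-→d11:-→d12:-→d13:-→d14:-→d15:-→d16:-→d17:-→d18:-→d19:-→d20:H1  best=H1
  + 37.93.210.0/24 (H1) depth=24
  ? 37.93.208.17  path d0:H5→d1:-→d2:-→d3:-→d4:-→d5:-→d6:-→d7:-→d8:-→d9:-→d10:-→d11:-→d12:-→d13:-→d14:-→d15:-→d16:-→d17:-→d18:-→d19:-→d20:H1→d21:-→d22:-  best=H1
  ? 37.93.208.137  path d0:H5→d1:-→d2:-→d3:-→d4:-→d5:-→d6:-→d7:-→d8:-→d9:-→d10:-→d11:-→d12:-→d13:-→d14:-→d15:-→d16:-→d17:-→d18:-→d19:-→d20:H1→d21:-→d22:-  best=H1
  ? 37.93.208.12  path d0:H5→d1:-→d2:-→d3:-→d4:-→d5:-→d6:-→d7:-→d8:-→d9:-→d10:-→d11:-→d12:-→d13:-→d14:-→d15:-→d16:-→d17:-→d18:-→d19:-→d20:H1→d21:-→d22:-  best=H1
  + 79.118.144.0/20 (H2) depth=20
  ? 37.93.210.92  path d0:H5→d1:-→d2:-→d3:-→d4:-→d5:-→d6:-→d7:-→d8:-→d9:-→d10:-→d11:-→d12:-→d13:-→d14:-→d15:-→d16:-→d17:-→d18:-→d19:-→d20:H1→d21:-→d22:-→d23:-→d24:H1  best=H1
  ? 79.118.144.0  path d0:H5→d1:-→d2:-→d3:-→d4:-→d5:-→d6:-→d7:-→d8:-→d9:-→d10:-→d11:-→d12:-→d13:-→d14:-→d15:-→d16:-→d17:-→d18:-→d19:-→d20:H2  best=H2
  + 188.0.0.0/8 (H0) depth=8
  + 37.93.0.0/16 (H2) depth=16
  ? 37.93.0.0  path d0:H5→d1:-→d2:-→d3:-→d4:-→d5:-→d6:-→d7:-→d8:-→d9:-→d10:-→d11:-→d12:-→d13:-→d14:-→d15:-→d16:H2  best=H2
  + 32.0.0.0/5 (H0) depth=5
  + 64.0.0.0/4 (H3) depth=4
  ? 79.118.146.146  path d0:H5→d1:-→d2:-→d3:-→d4:H3→d5:-→d6:-→d7:-→d8:-→d9:-→d10:-→d11:-→d12:-→d13:-→d14:-→d15:-→d16:-→d17:-→d18:-→d19:-→d20:H2  best=H2
  ? 79.118.147.123  path d0:H5→d1:-→d2:-→d3:-→d4:H3→d5:-→d6:-→d7:-→d8:-→d9:-→d10:-→d11:-→d12:-→d13:-→d14:-→d15:-→d16:-→d17:-→d18:-→d19:-→d20:H2  best=H2
  + 188.220.62.128/25 (H2) depth=25
  + 200.0.0.0/5 (H4) depth=5
  ? 37.93.210.0  path d0:H5→d1:-→d2:-→d3:-→d4:-→d5:H0→d6:-→d7:-→d8:-→d9:-→d10:-→d11:-→d12:-→d13:-→d14:-→d15:-→d16:H2→d17:-→d18:-→d19:-→d20:H1→d21:-→d22:-→d23:-→d24:H1  best=H1
  + 206.102.0.0/16 (H4) depth=16
  - 37.93.208.0/20 clear@20
  ? 188.220.62.128  path d0:H5→d1:-→d2:-→d3:-→d4:-→d5:-→d6:-→d7:-→d8:H0→d9:-→d10:-→d11:-→d12:-→d13:-→d14:-→d15:-→d16:-→d17:-→d18:-→d19:-→d20:-→d21:-→d22:-→d23:-→d24:-→d25:H2  best=H2
  + 206.0.0.0/8 (H2) depth=8
  + 0.0.0.0/0 (H0) depth=0
  + 37.93.0.0/16 (H0) depth=16
  + 206.0.0.0/8 (H3) depth=8
  + 72.0.0.0/5 (H2) depth=5
  + 206.102.224.0/20 (H5) depth=20
  + 188.220.62.0/24 (H3) depth=24
  ? 32.0.175.249  path d0:H0→d1:-→d2:-→d3:-→d4:-→d5:H0  best=H0
  ? 206.0.0.99  path d0:H0→d1:-→d2:-→d3:-→d4:-→d5:H4→d6:-→d7:-→d8:H3→d9:-  best=H3
  ? 206.102.224.0  path d0:H0→d1:-→d2:-→d3:-→d4:-→d5:H4→d6:-→d7:-→d8:H3→d9:-→d10:-→d11:-→d12:-→d13:-→d14:-→d15:-→d16:H4→d17:-→d18:-→d19:-→d20:H5  best=H5
  ? 200.0.213.70  path d0:H0→d1:-→d2:-→d3:-→d4:-→d5:H4  best=H4
  + 188.0.0.0/8 (H3) depth=8

== LOOKUPS ==
["H1","H1","H1","H1","H1","H2","H2","H2","H2","H1","H2","H0","H3","H5","H4"]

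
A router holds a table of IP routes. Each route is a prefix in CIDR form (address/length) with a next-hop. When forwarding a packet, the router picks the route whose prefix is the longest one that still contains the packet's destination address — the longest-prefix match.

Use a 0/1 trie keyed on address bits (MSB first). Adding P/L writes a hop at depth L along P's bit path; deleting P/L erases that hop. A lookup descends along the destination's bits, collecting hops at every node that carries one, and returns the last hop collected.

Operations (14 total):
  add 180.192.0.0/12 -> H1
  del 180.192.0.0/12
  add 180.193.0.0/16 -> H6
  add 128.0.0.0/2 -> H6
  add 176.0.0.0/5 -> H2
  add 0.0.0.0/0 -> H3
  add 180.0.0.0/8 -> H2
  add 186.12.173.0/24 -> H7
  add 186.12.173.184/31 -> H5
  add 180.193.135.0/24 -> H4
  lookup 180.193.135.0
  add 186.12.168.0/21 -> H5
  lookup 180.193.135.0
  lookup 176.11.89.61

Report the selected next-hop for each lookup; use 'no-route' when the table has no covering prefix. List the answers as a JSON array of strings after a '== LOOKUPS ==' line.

Apply in order:
  add 180.192.0.0/12 -> H1 at depth 12
  del 180.192.0.0/12 (clear depth 12)
  add 180.193.0.0/16 -> H6 at depth 16
  add 128.0.0.0/2 -> H6 at depth 2
  add 176.0.0.0/5 -> H2 at depth 5
  add 0.0.0.0/0 -> H3 at depth 0
  add 180.0.0.0/8 -> H2 at depth 8
  add 186.12.173.0/24 -> H7 at depth 24
  add 186.12.173.184/31 -> H5 at depth 31
  add 180.193.135.0/24 -> H4 at depth 24
  Q 180.193.135.0: descend 101101001100000110000111 ; hops seen [H3,H6,H2,H2,H6,H4] ; pick H4
  add 186.12.168.0/21 -> H5 at depth 21
  Q 180.193.135.0: descend 101101001100000110000111 ; hops seen [H3,H6,H2,H2,H6,H4] ; pick H4
  Q 176.11.89.61: descend 10110 ; hops seen [H3,H6,H2] ; pick H2

== LOOKUPS ==
["H4","H4","H2"]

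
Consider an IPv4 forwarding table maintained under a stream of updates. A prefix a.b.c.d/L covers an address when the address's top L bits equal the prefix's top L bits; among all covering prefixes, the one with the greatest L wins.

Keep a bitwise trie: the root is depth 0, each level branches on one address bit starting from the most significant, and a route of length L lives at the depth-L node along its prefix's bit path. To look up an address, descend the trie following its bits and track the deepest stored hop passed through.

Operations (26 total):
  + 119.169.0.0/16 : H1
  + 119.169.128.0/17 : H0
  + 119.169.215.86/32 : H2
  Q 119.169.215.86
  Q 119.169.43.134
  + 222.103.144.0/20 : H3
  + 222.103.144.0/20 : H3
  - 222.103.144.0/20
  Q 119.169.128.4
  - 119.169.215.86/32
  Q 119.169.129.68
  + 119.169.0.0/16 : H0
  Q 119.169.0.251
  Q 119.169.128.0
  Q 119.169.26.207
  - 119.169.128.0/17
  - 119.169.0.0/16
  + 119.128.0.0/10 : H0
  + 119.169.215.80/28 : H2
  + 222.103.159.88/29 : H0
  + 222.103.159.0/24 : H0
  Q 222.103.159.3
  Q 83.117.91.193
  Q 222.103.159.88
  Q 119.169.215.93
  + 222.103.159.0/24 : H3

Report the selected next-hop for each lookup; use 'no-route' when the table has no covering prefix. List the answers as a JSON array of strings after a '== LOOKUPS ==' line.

Trace:
  + 119.169.0.0/16 (H1) depth=16
  + 119.169.128.0/17 (H0) depth=17
  + 119.169.215.86/32 (H2) depth=32
  ? 119.169.215.86  path d0:-→d1:-→d2:-→d3:-→d4:-→d5:-→d6:-→d7:-→d8:-→d9:-→d10:-→d11:-→d12:-→d13:-→d14:-→d15:-→d16:H1→d17:H0→d18:-→d19:-→d20:-→d21:-→d22:-→d23:-→d24:-→d25:-→d26:-→d27:-→d28:-→d29:-→d30:-→d31:-→d32:H2  best=H2
  ? 119.169.43.134  path d0:-→d1:-→d2:-→d3:-→d4:-→d5:-→d6:-→d7:-→d8:-→d9:-→d10:-→d11:-→d12:-→d13:-→d14:-→d15:-→d16:H1  best=H1
  + 222.103.144.0/20 (H3) depth=20
  + 222.103.144.0/20 (H3) depth=20
  - 222.103.144.0/20 clear@20
  ? 119.169.128.4  path d0:-→d1:-→d2:-→d3:-→d4:-→d5:-→d6:-→d7:-→d8:-→d9:-→d10:-→d11:-→d12:-→d13:-→d14:-→d15:-→d16:H1→d17:H0  best=H0
  - 119.169.215.86/32 clear@32
  ? 119.169.129.68  path d0:-→d1:-→d2:-→d3:-→d4:-→d5:-→d6:-→d7:-→d8:-→d9:-→d10:-→d11:-→d12:-→d13:-→d14:-→d15:-→d16:H1→d17:H0  best=H0
  + 119.169.0.0/16 (H0) depth=16
  ? 119.169.0.251  path d0:-→d1:-→d2:-→d3:-→d4:-→d5:-→d6:-→d7:-→d8:-→d9:-→d10:-→d11:-→d12:-→d13:-→d14:-→d15:-→d16:H0  best=H0
  ? 119.169.128.0  path d0:-→d1:-→d2:-→d3:-→d4:-→d5:-→d6:-→d7:-→d8:-→d9:-→d10:-→d11:-→d12:-→d13:-→d14:-→d15:-→d16:H0→d17:H0  best=H0
  ? 119.169.26.207  path d0:-→d1:-→d2:-→d3:-→d4:-→d5:-→d6:-→d7:-→d8:-→d9:-→d10:-→d11:-→d12:-→d13:-→d14:-→d15:-→d16:H0  best=H0
  - 119.169.128.0/17 clear@17
  - 119.169.0.0/16 clear@16
  + 119.128.0.0/10 (H0) depth=10
  + 119.169.215.80/28 (H2) depth=28
  + 222.103.159.88/29 (H0) depth=29
  + 222.103.159.0/24 (H0) depth=24
  ? 222.103.159.3  path d0:-→d1:-→d2:-→d3:-→d4:-→d5:-→d6:-→d7:-→d8:-→d9:-→d10:-→d11:-→d12:-→d13:-→d14:-→d15:-→d16:-→d17:-→d18:-→d19:-→d20:-→d21:-→d22:-→d23:-→d24:H0→d25:-  best=H0
  ? 83.117.91.193  path d0:-→d1:-→d2:-  best=no-route
  ? 222.103.159.88  path d0:-→d1:-→d2:-→d3:-→d4:-→d5:-→d6:-→d7:-→d8:-→d9:-→d10:-→d11:-→d12:-→d13:-→d14:-→d15:-→d16:-→d17:-→d18:-→d19:-→d20:-→d21:-→d22:-→d23:-→d24:H0→d25:-→d26:-→d27:-→d28:-→d29:H0  best=H0
  ? 119.169.215.93  path d0:-→d1:-→d2:-→d3:-→d4:-→d5:-→d6:-→d7:-→d8:-→d9:-→d10:H0→d11:-→d12:-→d13:-→d14:-→d15:-→d16:-→d17:-→d18:-→d19:-→d20:-→d21:-→d22:-→d23:-→d24:-→d25:-→d26:-→d27:-→d28:H2  best=H2
  + 222.103.159.0/24 (H3) depth=24

== LOOKUPS ==
["H2","H1","H0","H0","H0","H0","H0","H0","no-route","H0","H2"]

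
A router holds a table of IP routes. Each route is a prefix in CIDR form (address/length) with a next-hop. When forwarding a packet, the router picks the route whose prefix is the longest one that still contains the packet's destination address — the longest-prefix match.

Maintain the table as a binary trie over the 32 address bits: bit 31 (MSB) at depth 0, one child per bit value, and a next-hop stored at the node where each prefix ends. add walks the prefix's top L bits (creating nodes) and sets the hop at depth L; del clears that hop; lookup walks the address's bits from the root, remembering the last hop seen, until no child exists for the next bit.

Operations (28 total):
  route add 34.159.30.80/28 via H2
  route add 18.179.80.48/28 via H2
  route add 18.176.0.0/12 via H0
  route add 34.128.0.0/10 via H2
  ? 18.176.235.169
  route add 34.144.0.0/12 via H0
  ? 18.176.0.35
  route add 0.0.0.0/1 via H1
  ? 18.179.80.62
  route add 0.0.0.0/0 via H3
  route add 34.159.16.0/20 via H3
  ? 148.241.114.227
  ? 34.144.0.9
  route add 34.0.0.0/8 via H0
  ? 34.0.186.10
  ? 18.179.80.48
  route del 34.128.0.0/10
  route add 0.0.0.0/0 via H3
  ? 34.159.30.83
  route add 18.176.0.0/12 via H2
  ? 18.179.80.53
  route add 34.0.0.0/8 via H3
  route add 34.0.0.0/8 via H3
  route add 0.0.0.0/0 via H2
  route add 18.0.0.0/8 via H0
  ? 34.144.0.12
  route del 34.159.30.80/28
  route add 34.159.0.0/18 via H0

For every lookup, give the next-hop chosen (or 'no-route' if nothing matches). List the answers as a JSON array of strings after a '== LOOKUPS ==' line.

Process each operation:
  + 34.159.30.80/28 (H2) depth=28
  + 18.179.80.48/28 (H2) depth=28
  + 18.176.0.0/12 (H0) depth=12
  + 34.128.0.0/10 (H2) depth=10
  ? 18.176.235.169  path d0:-→d1:-→d2:-→d3:-→d4:-→d5:-→d6:-→d7:-→d8:-→d9:-→d10:-→d11:-→d12:H0→d13:-→d14:-  best=H0
  + 34.144.0.0/12 (H0) depth=12
  ? 18.176.0.35  path d0:-→d1:-→d2:-→d3:-→d4:-→d5:-→d6:-→d7:-→d8:-→d9:-→d10:-→d11:-→d12:H0→d13:-→d14:-  best=H0
  + 0.0.0.0/1 (H1) depth=1
  ? 18.179.80.62  path d0:-→d1:H1→d2:-→d3:-→d4:-→d5:-→d6:-→d7:-→d8:-→d9:-→d10:-→d11:-→d12:H0→d13:-→d14:-→d15:-→d16:-→d17:-→d18:-→d19:-→d20:-→d21:-→d22:-→d23:-→d24:-→d25:-→d26:-→d27:-→d28:H2  best=H2
  + 0.0.0.0/0 (H3) depth=0
  + 34.159.16.0/20 (H3) depth=20
  ? 148.241.114.227  path d0:H3  best=H3
  ? 34.144.0.9  path d0:H3→d1:H1→d2:-→d3:-→d4:-→d5:-→d6:-→d7:-→d8:-→d9:-→d10:H2→d11:-→d12:H0  best=H0
  + 34.0.0.0/8 (H0) depth=8
  ? 34.0.186.10  path d0:H3→d1:H1→d2:-→d3:-→d4:-→d5:-→d6:-→d7:-→d8:H0  best=H0
  ? 18.179.80.48  path d0:H3→d1:H1→d2:-→d3:-→d4:-→d5:-→d6:-→d7:-→d8:-→d9:-→d10:-→d11:-→d12:H0→d13:-→d14:-→d15:-→d16:-→d17:-→d18:-→d19:-→d20:-→d21:-→d22:-→d23:-→d24:-→d25:-→d26:-→d27:-→d28:H2  best=H2
  - 34.128.0.0/10 clear@10
  + 0.0.0.0/0 (H3) depth=0
  ? 34.159.30.83  path d0:H3→d1:H1→d2:-→d3:-→d4:-→d5:-→d6:-→d7:-→d8:H0→d9:-→d10:-→d11:-→d12:H0→d13:-→d14:-→d15:-→d16:-→d17:-→d18:-→d19:-→d20:H3→d21:-→d22:-→d23:-→d24:-→d25:-→d26:-→d27:-→d28:H2  best=H2
  + 18.176.0.0/12 (H2) depth=12
  ? 18.179.80.53  path d0:H3→d1:H1→d2:-→d3:-→d4:-→d5:-→d6:-→d7:-→d8:-→d9:-→d10:-→d11:-→d12:H2→d13:-→d14:-→d15:-→d16:-→d17:-→d18:-→d19:-→d20:-→d21:-→d22:-→d23:-→d24:-→d25:-→d26:-→d27:-→d28:H2  best=H2
  + 34.0.0.0/8 (H3) depth=8
  + 34.0.0.0/8 (H3) depth=8
  + 0.0.0.0/0 (H2) depth=0
  + 18.0.0.0/8 (H0) depth=8
  ? 34.144.0.12  path d0:H2→d1:H1→d2:-→d3:-→d4:-→d5:-→d6:-→d7:-→d8:H3→d9:-→d10:-→d11:-→d12:H0  best=H0
  - 34.159.30.80/28 clear@28
  + 34.159.0.0/18 (H0) depth=18

== LOOKUPS ==
["H0","H0","H2","H3","H0","H0","H2","H2","H2","H0"]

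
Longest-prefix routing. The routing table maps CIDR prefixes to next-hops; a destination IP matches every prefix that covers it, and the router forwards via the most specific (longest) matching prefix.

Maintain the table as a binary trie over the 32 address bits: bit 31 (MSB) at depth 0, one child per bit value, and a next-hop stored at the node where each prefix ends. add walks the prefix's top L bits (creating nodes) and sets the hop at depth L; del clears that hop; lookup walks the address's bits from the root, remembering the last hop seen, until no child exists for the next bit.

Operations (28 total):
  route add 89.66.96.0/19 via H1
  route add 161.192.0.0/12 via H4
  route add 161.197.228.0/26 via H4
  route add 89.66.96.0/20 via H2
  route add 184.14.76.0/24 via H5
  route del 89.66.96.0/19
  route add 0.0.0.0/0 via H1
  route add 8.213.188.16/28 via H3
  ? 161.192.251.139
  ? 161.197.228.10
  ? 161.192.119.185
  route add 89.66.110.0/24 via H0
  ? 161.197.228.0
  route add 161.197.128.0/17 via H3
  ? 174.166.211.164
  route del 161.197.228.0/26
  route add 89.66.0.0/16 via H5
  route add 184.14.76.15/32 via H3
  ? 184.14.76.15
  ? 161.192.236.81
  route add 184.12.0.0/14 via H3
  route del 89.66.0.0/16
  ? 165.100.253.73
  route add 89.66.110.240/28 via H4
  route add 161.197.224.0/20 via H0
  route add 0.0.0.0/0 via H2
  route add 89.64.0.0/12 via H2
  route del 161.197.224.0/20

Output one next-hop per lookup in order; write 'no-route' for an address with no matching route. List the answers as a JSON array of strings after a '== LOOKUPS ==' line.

Process each operation:
  + 89.66.96.0/19 (H1) depth=19
  + 161.192.0.0/12 (H4) depth=12
  + 161.197.228.0/26 (H4) depth=26
  + 89.66.96.0/20 (H2) depth=20
  + 184.14.76.0/24 (H5) depth=24
  - 89.66.96.0/19 clear@19
  + 0.0.0.0/0 (H1) depth=0
  + 8.213.188.16/28 (H3) depth=28
  Q 161.192.251.139: descend 1010000111000 ; hops seen [H1,H4] ; pick H4
  Q 161.197.228.10: descend 10100001110001011110010000 ; hops seen [H1,H4,H4] ; pick H4
  Q 161.192.119.185: descend 1010000111000 ; hops seen [H1,H4] ; pick H4
  + 89.66.110.0/24 (H0) depth=24
  Q 161.197.228.0: descend 10100001110001011110010000 ; hops seen [H1,H4,H4] ; pick H4
  + 161.197.128.0/17 (H3) depth=17
  Q 174.166.211.164: descend 1010 ; hops seen [H1] ; pick H1
  - 161.197.228.0/26 clear@26
  + 89.66.0.0/16 (H5) depth=16
  + 184.14.76.15/32 (H3) depth=32
  Q 184.14.76.15: descend 10111000000011100100110000001111 ; hops seen [H1,H5,H3] ; pick H3
  Q 161.192.236.81: descend 1010000111000 ; hops seen [H1,H4] ; pick H4
  + 184.12.0.0/14 (H3) depth=14
  - 89.66.0.0/16 clear@16
  Q 165.100.253.73: descend 10100 ; hops seen [H1] ; pick H1
  + 89.66.110.240/28 (H4) depth=28
  + 161.197.224.0/20 (H0) depth=20
  + 0.0.0.0/0 (H2) depth=0
  + 89.64.0.0/12 (H2) depth=12
  - 161.197.224.0/20 clear@20

== LOOKUPS ==
["H4","H4","H4","H4","H1","H3","H4","H1"]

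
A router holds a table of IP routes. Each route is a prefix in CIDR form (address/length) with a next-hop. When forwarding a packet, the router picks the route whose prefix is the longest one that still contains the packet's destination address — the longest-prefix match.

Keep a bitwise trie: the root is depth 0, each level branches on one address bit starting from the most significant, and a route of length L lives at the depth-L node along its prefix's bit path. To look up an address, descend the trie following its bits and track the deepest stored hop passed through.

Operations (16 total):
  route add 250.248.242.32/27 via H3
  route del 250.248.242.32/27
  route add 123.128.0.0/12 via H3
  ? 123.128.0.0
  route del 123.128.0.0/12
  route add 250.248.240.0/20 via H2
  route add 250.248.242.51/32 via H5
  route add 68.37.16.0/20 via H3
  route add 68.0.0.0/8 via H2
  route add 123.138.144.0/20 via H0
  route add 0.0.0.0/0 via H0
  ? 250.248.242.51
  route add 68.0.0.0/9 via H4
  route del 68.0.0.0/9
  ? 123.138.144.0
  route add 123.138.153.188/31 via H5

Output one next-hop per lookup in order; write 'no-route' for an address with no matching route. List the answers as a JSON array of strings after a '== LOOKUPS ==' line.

Apply in order:
  add 250.248.242.32/27 -> H3 at depth 27
  del 250.248.242.32/27 (clear depth 27)
  add 123.128.0.0/12 -> H3 at depth 12
  ? 123.128.0.0  path d0:-→d1:-→d2:-→d3:-→d4:-→d5:-→d6:-→d7:-→d8:-→d9:-→d10:-→d11:-→d12:H3  best=H3
  del 123.128.0.0/12 (clear depth 12)
  add 250.248.240.0/20 -> H2 at depth 20
  add 250.248.242.51/32 -> H5 at depth 32
  add 68.37.16.0/20 -> H3 at depth 20
  add 68.0.0.0/8 -> H2 at depth 8
  add 123.138.144.0/20 -> H0 at depth 20
  add 0.0.0.0/0 -> H0 at depth 0
  ? 250.248.242.51  path d0:H0→d1:-→d2:-→d3:-→d4:-→d5:-→d6:-→d7:-→d8:-→d9:-→d10:-→d11:-→d12:-→d13:-→d14:-→d15:-→d16:-→d17:-→d18:-→d19:-→d20:H2→d21:-→d22:-→d23:-→d24:-→d25:-→d26:-→d27:-→d28:-→d29:-→d30:-→d31:-→d32:H5  best=H5
  add 68.0.0.0/9 -> H4 at depth 9
  del 68.0.0.0/9 (clear depth 9)
  ? 123.138.144.0  path d0:H0→d1:-→d2:-→d3:-→d4:-→d5:-→d6:-→d7:-→d8:-→d9:-→d10:-→d11:-→d12:-→d13:-→d14:-→d15:-→d16:-→d17:-→d18:-→d19:-→d20:H0  best=H0
  add 123.138.153.188/31 -> H5 at depth 31

== LOOKUPS ==
["H3","H5","H0"]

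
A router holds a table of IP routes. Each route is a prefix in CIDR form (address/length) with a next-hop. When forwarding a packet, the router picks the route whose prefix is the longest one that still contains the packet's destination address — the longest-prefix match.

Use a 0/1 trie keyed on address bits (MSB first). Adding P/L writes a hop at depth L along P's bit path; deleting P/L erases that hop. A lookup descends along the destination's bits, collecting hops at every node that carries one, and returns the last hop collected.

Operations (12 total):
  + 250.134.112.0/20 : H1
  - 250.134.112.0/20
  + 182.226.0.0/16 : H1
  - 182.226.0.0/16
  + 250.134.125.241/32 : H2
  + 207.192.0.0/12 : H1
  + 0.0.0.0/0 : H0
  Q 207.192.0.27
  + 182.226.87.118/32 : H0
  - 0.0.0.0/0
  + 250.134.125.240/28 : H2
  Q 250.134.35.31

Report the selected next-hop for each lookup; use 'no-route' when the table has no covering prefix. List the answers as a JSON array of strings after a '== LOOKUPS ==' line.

Process each operation:
  add 250.134.112.0/20 -> H1 at depth 20
  - 250.134.112.0/20 clear@20
  add 182.226.0.0/16 -> H1 at depth 16
  - 182.226.0.0/16 clear@16
  add 250.134.125.241/32 -> H2 at depth 32
  add 207.192.0.0/12 -> H1 at depth 12
  add 0.0.0.0/0 -> H0 at depth 0
  lookup 207.192.0.27: bits 110011111100 walk d0:H0→d1:-→d2:-→d3:-→d4:-→d5:-→d6:-→d7:-→d8:-→d9:-→d10:-→d11:-→d12:H1 -> H1
  add 182.226.87.118/32 -> H0 at depth 32
  - 0.0.0.0/0 clear@0
  add 250.134.125.240/28 -> H2 at depth 28
  lookup 250.134.35.31: bits 11111010100001100 walk d0:-→d1:-→d2:-→d3:-→d4:-→d5:-→d6:-→d7:-→d8:-→d9:-→d10:-→d11:-→d12:-→d13:-→d14:-→d15:-→d16:-→d17:- -> no-route

== LOOKUPS ==
["H1","no-route"]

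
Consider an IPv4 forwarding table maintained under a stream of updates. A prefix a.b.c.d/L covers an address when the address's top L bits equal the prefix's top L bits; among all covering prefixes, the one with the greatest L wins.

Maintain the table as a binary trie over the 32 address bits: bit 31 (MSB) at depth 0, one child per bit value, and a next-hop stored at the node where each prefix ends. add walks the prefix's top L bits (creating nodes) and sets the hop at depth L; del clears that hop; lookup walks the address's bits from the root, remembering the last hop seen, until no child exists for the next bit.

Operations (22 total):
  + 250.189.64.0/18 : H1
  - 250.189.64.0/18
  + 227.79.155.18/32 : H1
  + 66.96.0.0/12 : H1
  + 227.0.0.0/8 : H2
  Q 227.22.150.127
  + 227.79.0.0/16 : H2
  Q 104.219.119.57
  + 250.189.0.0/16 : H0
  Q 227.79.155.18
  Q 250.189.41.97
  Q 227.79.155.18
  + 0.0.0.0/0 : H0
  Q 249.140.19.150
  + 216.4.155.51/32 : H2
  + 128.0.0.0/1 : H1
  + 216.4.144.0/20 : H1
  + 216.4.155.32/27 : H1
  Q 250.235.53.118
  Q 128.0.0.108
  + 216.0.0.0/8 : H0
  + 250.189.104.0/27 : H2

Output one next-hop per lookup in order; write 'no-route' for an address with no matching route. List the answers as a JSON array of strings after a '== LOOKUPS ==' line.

Trace:
  add 250.189.64.0/18 -> H1 at depth 18
  del 250.189.64.0/18 (clear depth 18)
  add 227.79.155.18/32 -> H1 at depth 32
  add 66.96.0.0/12 -> H1 at depth 12
  add 227.0.0.0/8 -> H2 at depth 8
  lookup 227.22.150.127: bits 111000110 walk d0:-→d1:-→d2:-→d3:-→d4:-→d5:-→d6:-→d7:-→d8:H2→d9:- -> H2
  add 227.79.0.0/16 -> H2 at depth 16
  lookup 104.219.119.57: bits 01 walk d0:-→d1:-→d2:- -> no-route
  add 250.189.0.0/16 -> H0 at depth 16
  lookup 227.79.155.18: bits 11100011010011111001101100010010 walk d0:-→d1:-→d2:-→d3:-→d4:-→d5:-→d6:-→d7:-→d8:H2→d9:-→d10:-→d11:-→d12:-→d13:-→d14:-→d15:-→d16:H2→d17:-→d18:-→d19:-→d20:-→d21:-→d22:-→d23:-→d24:-→d25:-→d26:-→d27:-→d28:-→d29:-→d30:-→d31:-→d32:H1 -> H1
  lookup 250.189.41.97: bits 11111010101111010 walk d0:-→d1:-→d2:-→d3:-→d4:-→d5:-→d6:-→d7:-→d8:-→d9:-→d10:-→d11:-→d12:-→d13:-→d14:-→d15:-→d16:H0→d17:- -> H0
  lookup 227.79.155.18: bits 11100011010011111001101100010010 walk d0:-→d1:-→d2:-→d3:-→d4:-→d5:-→d6:-→d7:-→d8:H2→d9:-→d10:-→d11:-→d12:-→d13:-→d14:-→d15:-→d16:H2→d17:-→d18:-→d19:-→d20:-→d21:-→d22:-→d23:-→d24:-→d25:-→d26:-→d27:-→d28:-→d29:-→d30:-→d31:-→d32:H1 -> H1
  add 0.0.0.0/0 -> H0 at depth 0
  lookup 249.140.19.150: bits 111110 walk d0:H0→d1:-→d2:-→d3:-→d4:-→d5:-→d6:- -> H0
  add 216.4.155.51/32 -> H2 at depth 32
  add 128.0.0.0/1 -> H1 at depth 1
  add 216.4.144.0/20 -> H1 at depth 20
  add 216.4.155.32/27 -> H1 at depth 27
  lookup 250.235.53.118: bits 111110101 walk d0:H0→d1:H1→d2:-→d3:-→d4:-→d5:-→d6:-→d7:-→d8:-→d9:- -> H1
  lookup 128.0.0.108: bits 1 walk d0:H0→d1:H1 -> H1
  add 216.0.0.0/8 -> H0 at depth 8
  add 250.189.104.0/27 -> H2 at depth 27

== LOOKUPS ==
["H2","no-route","H1","H0","H1","H0","H1","H1"]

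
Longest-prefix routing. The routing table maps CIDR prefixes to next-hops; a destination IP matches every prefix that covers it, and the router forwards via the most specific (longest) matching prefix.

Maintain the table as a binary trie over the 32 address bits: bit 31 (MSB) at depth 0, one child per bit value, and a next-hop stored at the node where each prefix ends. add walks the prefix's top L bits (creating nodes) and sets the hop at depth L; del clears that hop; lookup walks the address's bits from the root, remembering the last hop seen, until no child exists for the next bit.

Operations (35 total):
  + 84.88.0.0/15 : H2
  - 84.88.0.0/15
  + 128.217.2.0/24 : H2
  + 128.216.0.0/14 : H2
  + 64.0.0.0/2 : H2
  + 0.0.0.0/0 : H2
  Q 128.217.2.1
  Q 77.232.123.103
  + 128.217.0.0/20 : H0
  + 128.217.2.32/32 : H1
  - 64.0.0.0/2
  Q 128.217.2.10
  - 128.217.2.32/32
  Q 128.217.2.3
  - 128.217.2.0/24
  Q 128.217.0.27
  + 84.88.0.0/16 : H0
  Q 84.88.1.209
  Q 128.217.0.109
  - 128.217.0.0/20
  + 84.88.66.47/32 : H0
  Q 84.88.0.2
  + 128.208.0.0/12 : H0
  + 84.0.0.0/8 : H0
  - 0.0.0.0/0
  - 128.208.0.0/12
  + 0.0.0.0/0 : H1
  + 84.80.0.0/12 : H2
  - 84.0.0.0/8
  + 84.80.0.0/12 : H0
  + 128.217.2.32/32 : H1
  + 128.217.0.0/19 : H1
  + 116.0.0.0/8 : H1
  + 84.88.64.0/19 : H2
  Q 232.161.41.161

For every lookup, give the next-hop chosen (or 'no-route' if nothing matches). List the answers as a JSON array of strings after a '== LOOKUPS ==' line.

Trace:
  add 84.88.0.0/15 -> H2 at depth 15
  del 84.88.0.0/15 (clear depth 15)
  add 128.217.2.0/24 -> H2 at depth 24
  add 128.216.0.0/14 -> H2 at depth 14
  add 64.0.0.0/2 -> H2 at depth 2
  add 0.0.0.0/0 -> H2 at depth 0
  ? 128.217.2.1  path d0:H2→d1:-→d2:-→d3:-→d4:-→d5:-→d6:-→d7:-→d8:-→d9:-→d10:-→d11:-→d12:-→d13:-→d14:H2→d15:-→d16:-→d17:-→d18:-→d19:-→d20:-→d21:-→d22:-→d23:-→d24:H2  best=H2
  ? 77.232.123.103  path d0:H2→d1:-→d2:H2→d3:-  best=H2
  add 128.217.0.0/20 -> H0 at depth 20
  add 128.217.2.32/32 -> H1 at depth 32
  del 64.0.0.0/2 (clear depth 2)
  ? 128.217.2.10  path d0:H2→d1:-→d2:-→d3:-→d4:-→d5:-→d6:-→d7:-→d8:-→d9:-→d10:-→d11:-→d12:-→d13:-→d14:H2→d15:-→d16:-→d17:-→d18:-→d19:-→d20:H0→d21:-→d22:-→d23:-→d24:H2→d25:-→d26:-  best=H2
  del 128.217.2.32/32 (clear depth 32)
  ? 128.217.2.3  path d0:H2→d1:-→d2:-→d3:-→d4:-→d5:-→d6:-→d7:-→d8:-→d9:-→d10:-→d11:-→d12:-→d13:-→d14:H2→d15:-→d16:-→d17:-→d18:-→d19:-→d20:H0→d21:-→d22:-→d23:-→d24:H2→d25:-→d26:-  best=H2
  del 128.217.2.0/24 (clear depth 24)
  ? 128.217.0.27  path d0:H2→d1:-→d2:-→d3:-→d4:-→d5:-→d6:-→d7:-→d8:-→d9:-→d10:-→d11:-→d12:-→d13:-→d14:H2→d15:-→d16:-→d17:-→d18:-→d19:-→d20:H0→d21:-→d22:-  best=H0
  add 84.88.0.0/16 -> H0 at depth 16
  ? 84.88.1.209  path d0:H2→d1:-→d2:-→d3:-→d4:-→d5:-→d6:-→d7:-→d8:-→d9:-→d10:-→d11:-→d12:-→d13:-→d14:-→d15:-→d16:H0  best=H0
  ? 128.217.0.109  path d0:H2→d1:-→d2:-→d3:-→d4:-→d5:-→d6:-→d7:-→d8:-→d9:-→d10:-→d11:-→d12:-→d13:-→d14:H2→d15:-→d16:-→d17:-→d18:-→d19:-→d20:H0→d21:-→d22:-  best=H0
  del 128.217.0.0/20 (clear depth 20)
  add 84.88.66.47/32 -> H0 at depth 32
  ? 84.88.0.2  path d0:H2→d1:-→d2:-→d3:-→d4:-→d5:-→d6:-→d7:-→d8:-→d9:-→d10:-→d11:-→d12:-→d13:-→d14:-→d15:-→d16:H0→d17:-  best=H0
  add 128.208.0.0/12 -> H0 at depth 12
  add 84.0.0.0/8 -> H0 at depth 8
  del 0.0.0.0/0 (clear depth 0)
  del 128.208.0.0/12 (clear depth 12)
  add 0.0.0.0/0 -> H1 at depth 0
  add 84.80.0.0/12 -> H2 at depth 12
  del 84.0.0.0/8 (clear depth 8)
  add 84.80.0.0/12 -> H0 at depth 12
  add 128.217.2.32/32 -> H1 at depth 32
  add 128.217.0.0/19 -> H1 at depth 19
  add 116.0.0.0/8 -> H1 at depth 8
  add 84.88.64.0/19 -> H2 at depth 19
  ? 232.161.41.161  path d0:H1→d1:-  best=H1

== LOOKUPS ==
["H2","H2","H2","H2","H0","H0","H0","H0","H1"]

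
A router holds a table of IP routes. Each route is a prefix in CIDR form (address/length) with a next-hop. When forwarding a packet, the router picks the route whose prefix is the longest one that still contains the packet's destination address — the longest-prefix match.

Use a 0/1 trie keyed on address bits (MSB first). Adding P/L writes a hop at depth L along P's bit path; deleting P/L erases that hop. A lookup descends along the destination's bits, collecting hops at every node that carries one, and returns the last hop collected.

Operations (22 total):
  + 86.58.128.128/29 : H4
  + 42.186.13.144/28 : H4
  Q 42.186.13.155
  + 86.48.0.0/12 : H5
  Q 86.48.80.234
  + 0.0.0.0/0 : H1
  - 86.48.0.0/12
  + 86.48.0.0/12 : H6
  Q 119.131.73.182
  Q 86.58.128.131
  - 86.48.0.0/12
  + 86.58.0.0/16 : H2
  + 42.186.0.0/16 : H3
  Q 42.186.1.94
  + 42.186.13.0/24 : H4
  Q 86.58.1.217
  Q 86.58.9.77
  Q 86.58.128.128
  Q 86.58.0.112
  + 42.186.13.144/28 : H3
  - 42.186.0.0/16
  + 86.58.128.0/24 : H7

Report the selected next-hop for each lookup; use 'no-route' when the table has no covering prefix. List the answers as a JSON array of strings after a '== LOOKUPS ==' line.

Trace:
  add 86.58.128.128/29 -> H4 at depth 29
  add 42.186.13.144/28 -> H4 at depth 28
  lookup 42.186.13.155: bits 0010101010111010000011011001 walk d0:-→d1:-→d2:-→d3:-→d4:-→d5:-→d6:-→d7:-→d8:-→d9:-→d10:-→d11:-→d12:-→d13:-→d14:-→d15:-→d16:-→d17:-→d18:-→d19:-→d20:-→d21:-→d22:-→d23:-→d24:-→d25:-→d26:-→d27:-→d28:H4 -> H4
  add 86.48.0.0/12 -> H5 at depth 12
  lookup 86.48.80.234: bits 010101100011 walk d0:-→d1:-→d2:-→d3:-→d4:-→d5:-→d6:-→d7:-→d8:-→d9:-→d10:-→d11:-→d12:H5 -> H5
  add 0.0.0.0/0 -> H1 at depth 0
  - 86.48.0.0/12 clear@12
  add 86.48.0.0/12 -> H6 at depth 12
  lookup 119.131.73.182: bits 01 walk d0:H1→d1:-→d2:- -> H1
  lookup 86.58.128.131: bits 01010110001110101000000010000 walk d0:H1→d1:-→d2:-→d3:-→d4:-→d5:-→d6:-→d7:-→d8:-→d9:-→d10:-→d11:-→d12:H6→d13:-→d14:-→d15:-→d16:-→d17:-→d18:-→d19:-→d20:-→d21:-→d22:-→d23:-→d24:-→d25:-→d26:-→d27:-→d28:-→d29:H4 -> H4
  - 86.48.0.0/12 clear@12
  add 86.58.0.0/16 -> H2 at depth 16
  add 42.186.0.0/16 -> H3 at depth 16
  lookup 42.186.1.94: bits 00101010101110100000 walk d0:H1→d1:-→d2:-→d3:-→d4:-→d5:-→d6:-→d7:-→d8:-→d9:-→d10:-→d11:-→d12:-→d13:-→d14:-→d15:-→d16:H3→d17:-→d18:-→d19:-→d20:- -> H3
  add 42.186.13.0/24 -> H4 at depth 24
  lookup 86.58.1.217: bits 0101011000111010 walk d0:H1→d1:-→d2:-→d3:-→d4:-→d5:-→d6:-→d7:-→d8:-→d9:-→d10:-→d11:-→d12:-→d13:-→d14:-→d15:-→d16:H2 -> H2
  lookup 86.58.9.77: bits 0101011000111010 walk d0:H1→d1:-→d2:-→d3:-→d4:-→d5:-→d6:-→d7:-→d8:-→d9:-→d10:-→d11:-→d12:-→d13:-→d14:-→d15:-→d16:H2 -> H2
  lookup 86.58.128.128: bits 01010110001110101000000010000 walk d0:H1→d1:-→d2:-→d3:-→d4:-→d5:-→d6:-→d7:-→d8:-→d9:-→d10:-→d11:-→d12:-→d13:-→d14:-→d15:-→d16:H2→d17:-→d18:-→d19:-→d20:-→d21:-→d22:-→d23:-→d24:-→d25:-→d26:-→d27:-→d28:-→d29:H4 -> H4
  lookup 86.58.0.112: bits 0101011000111010 walk d0:H1→d1:-→d2:-→d3:-→d4:-→d5:-→d6:-→d7:-→d8:-→d9:-→d10:-→d11:-→d12:-→d13:-→d14:-→d15:-→d16:H2 -> H2
  add 42.186.13.144/28 -> H3 at depth 28
  - 42.186.0.0/16 clear@16
  add 86.58.128.0/24 -> H7 at depth 24

== LOOKUPS ==
["H4","H5","H1","H4","H3","H2","H2","H4","H2"]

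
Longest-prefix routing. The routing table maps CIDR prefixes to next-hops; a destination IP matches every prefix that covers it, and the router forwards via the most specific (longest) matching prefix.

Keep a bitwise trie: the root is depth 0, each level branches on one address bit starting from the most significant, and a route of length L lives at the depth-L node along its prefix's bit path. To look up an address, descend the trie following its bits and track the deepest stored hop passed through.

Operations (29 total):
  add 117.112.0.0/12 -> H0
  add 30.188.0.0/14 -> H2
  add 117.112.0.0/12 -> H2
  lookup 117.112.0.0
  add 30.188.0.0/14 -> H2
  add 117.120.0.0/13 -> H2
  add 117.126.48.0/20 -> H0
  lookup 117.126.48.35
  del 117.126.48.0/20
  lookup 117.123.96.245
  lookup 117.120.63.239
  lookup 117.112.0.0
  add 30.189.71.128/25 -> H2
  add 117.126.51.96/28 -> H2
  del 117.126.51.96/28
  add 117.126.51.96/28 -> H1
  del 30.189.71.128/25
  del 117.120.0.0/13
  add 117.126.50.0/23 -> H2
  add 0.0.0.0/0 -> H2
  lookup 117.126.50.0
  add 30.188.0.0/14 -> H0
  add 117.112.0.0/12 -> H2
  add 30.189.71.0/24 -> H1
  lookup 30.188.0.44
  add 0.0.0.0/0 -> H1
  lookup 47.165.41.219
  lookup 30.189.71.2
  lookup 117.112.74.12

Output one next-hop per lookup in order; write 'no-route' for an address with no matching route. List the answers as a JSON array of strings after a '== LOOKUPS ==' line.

Trace:
  add 117.112.0.0/12 -> H0 at depth 12
  add 30.188.0.0/14 -> H2 at depth 14
  add 117.112.0.0/12 -> H2 at depth 12
  Q 117.112.0.0: descend 011101010111 ; hops seen [H2] ; pick H2
  add 30.188.0.0/14 -> H2 at depth 14
  add 117.120.0.0/13 -> H2 at depth 13
  add 117.126.48.0/20 -> H0 at depth 20
  Q 117.126.48.35: descend 01110101011111100011 ; hops seen [H2,H2,H0] ; pick H0
  del 117.126.48.0/20 (clear depth 20)
  Q 117.123.96.245: descend 0111010101111 ; hops seen [H2,H2] ; pick H2
  Q 117.120.63.239: descend 0111010101111 ; hops seen [H2,H2] ; pick H2
  Q 117.112.0.0: descend 011101010111 ; hops seen [H2] ; pick H2
  add 30.189.71.128/25 -> H2 at depth 25
  add 117.126.51.96/28 -> H2 at depth 28
  del 117.126.51.96/28 (clear depth 28)
  add 117.126.51.96/28 -> H1 at depth 28
  del 30.189.71.128/25 (clear depth 25)
  del 117.120.0.0/13 (clear depth 13)
  add 117.126.50.0/23 -> H2 at depth 23
  add 0.0.0.0/0 -> H2 at depth 0
  Q 117.126.50.0: descend 01110101011111100011001 ; hops seen [H2,H2,H2] ; pick H2
  add 30.188.0.0/14 -> H0 at depth 14
  add 117.112.0.0/12 -> H2 at depth 12
  add 30.189.71.0/24 -> H1 at depth 24
  Q 30.188.0.44: descend 000111101011110 ; hops seen [H2,H0] ; pick H0
  add 0.0.0.0/0 -> H1 at depth 0
  Q 47.165.41.219: descend 00 ; hops seen [H1] ; pick H1
  Q 30.189.71.2: descend 000111101011110101000111 ; hops seen [H1,H0,H1] ; pick H1
  Q 117.112.74.12: descend 011101010111 ; hops seen [H1,H2] ; pick H2

== LOOKUPS ==
["H2","H0","H2","H2","H2","H2","H0","H1","H1","H2"]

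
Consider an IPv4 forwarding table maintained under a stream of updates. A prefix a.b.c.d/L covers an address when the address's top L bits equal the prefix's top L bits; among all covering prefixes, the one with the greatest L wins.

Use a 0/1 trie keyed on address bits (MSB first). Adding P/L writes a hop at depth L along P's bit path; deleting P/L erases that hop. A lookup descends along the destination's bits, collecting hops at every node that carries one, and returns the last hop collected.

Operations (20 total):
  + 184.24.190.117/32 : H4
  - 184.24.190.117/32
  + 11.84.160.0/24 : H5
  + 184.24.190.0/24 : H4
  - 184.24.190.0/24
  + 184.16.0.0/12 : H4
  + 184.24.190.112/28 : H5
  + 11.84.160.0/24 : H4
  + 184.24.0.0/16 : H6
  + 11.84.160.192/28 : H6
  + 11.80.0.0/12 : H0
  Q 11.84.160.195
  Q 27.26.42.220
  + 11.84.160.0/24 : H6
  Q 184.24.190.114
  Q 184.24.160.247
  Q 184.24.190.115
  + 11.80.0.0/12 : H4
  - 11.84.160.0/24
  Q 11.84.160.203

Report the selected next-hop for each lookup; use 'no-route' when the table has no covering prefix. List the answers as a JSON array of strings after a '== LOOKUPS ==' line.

Trace:
  add 184.24.190.117/32 -> H4 at depth 32
  del 184.24.190.117/32 (clear depth 32)
  add 11.84.160.0/24 -> H5 at depth 24
  add 184.24.190.0/24 -> H4 at depth 24
  del 184.24.190.0/24 (clear depth 24)
  add 184.16.0.0/12 -> H4 at depth 12
  add 184.24.190.112/28 -> H5 at depth 28
  add 11.84.160.0/24 -> H4 at depth 24
  add 184.24.0.0/16 -> H6 at depth 16
  add 11.84.160.192/28 -> H6 at depth 28
  add 11.80.0.0/12 -> H0 at depth 12
  Q 11.84.160.195: descend 0000101101010100101000001100 ; hops seen [H0,H4,H6] ; pick H6
  Q 27.26.42.220: descend 000 ; hops seen [∅] ; pick no-route
  add 11.84.160.0/24 -> H6 at depth 24
  Q 184.24.190.114: descend 10111000000110001011111001110 ; hops seen [H4,H6,H5] ; pick H5
  Q 184.24.160.247: descend 1011100000011000101 ; hops seen [H4,H6] ; pick H6
  Q 184.24.190.115: descend 10111000000110001011111001110 ; hops seen [H4,H6,H5] ; pick H5
  add 11.80.0.0/12 -> H4 at depth 12
  del 11.84.160.0/24 (clear depth 24)
  Q 11.84.160.203: descend 0000101101010100101000001100 ; hops seen [H4,H6] ; pick H6

== LOOKUPS ==
["H6","no-route","H5","H6","H5","H6"]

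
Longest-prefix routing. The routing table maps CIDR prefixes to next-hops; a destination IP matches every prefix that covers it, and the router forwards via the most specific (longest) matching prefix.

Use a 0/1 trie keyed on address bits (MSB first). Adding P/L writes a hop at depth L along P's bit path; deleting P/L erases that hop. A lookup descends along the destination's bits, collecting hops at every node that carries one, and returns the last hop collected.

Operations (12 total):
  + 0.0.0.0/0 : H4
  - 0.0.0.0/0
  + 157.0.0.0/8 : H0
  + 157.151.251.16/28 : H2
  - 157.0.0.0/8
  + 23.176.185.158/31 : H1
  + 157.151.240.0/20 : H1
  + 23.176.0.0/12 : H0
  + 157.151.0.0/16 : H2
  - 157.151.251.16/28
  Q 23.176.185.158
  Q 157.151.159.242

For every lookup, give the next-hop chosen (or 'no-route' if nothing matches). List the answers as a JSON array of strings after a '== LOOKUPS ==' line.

Trace:
  + 0.0.0.0/0 (H4) depth=0
  - 0.0.0.0/0 clear@0
  + 157.0.0.0/8 (H0) depth=8
  + 157.151.251.16/28 (H2) depth=28
  - 157.0.0.0/8 clear@8
  + 23.176.185.158/31 (H1) depth=31
  + 157.151.240.0/20 (H1) depth=20
  + 23.176.0.0/12 (H0) depth=12
  + 157.151.0.0/16 (H2) depth=16
  - 157.151.251.16/28 clear@28
  lookup 23.176.185.158: bits 0001011110110000101110011001111 walk d0:-→d1:-→d2:-→d3:-→d4:-→d5:-→d6:-→d7:-→d8:-→d9:-→d10:-→d11:-→d12:H0→d13:-→d14:-→d15:-→d16:-→d17:-→d18:-→d19:-→d20:-→d21:-→d22:-→d23:-→d24:-→d25:-→d26:-→d27:-→d28:-→d29:-→d30:-→d31:H1 -> H1
  lookup 157.151.159.242: bits 10011101100101111 walk d0:-→d1:-→d2:-→d3:-→d4:-→d5:-→d6:-→d7:-→d8:-→d9:-→d10:-→d11:-→d12:-→d13:-→d14:-→d15:-→d16:H2→d17:- -> H2

== LOOKUPS ==
["H1","H2"]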